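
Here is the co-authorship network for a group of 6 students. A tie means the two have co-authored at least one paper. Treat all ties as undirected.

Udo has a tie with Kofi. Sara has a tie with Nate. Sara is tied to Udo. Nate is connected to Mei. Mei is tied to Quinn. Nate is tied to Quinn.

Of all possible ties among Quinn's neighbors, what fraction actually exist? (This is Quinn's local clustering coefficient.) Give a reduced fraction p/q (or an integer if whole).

1

Quinn's neighbors: Mei and Nate (k = 2).
Possible neighbor pairs: C(2,2) = 1. Edges among them: Mei–Nate → e = 1.
Clustering(Quinn) = 1/1.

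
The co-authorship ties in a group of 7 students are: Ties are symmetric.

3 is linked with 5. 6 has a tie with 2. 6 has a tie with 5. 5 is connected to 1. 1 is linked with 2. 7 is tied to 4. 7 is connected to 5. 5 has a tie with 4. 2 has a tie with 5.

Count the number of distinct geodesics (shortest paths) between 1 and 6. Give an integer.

2

The shortest distance is 2. The length-2 paths are: 1–5–6; 1–2–6.
That gives 2 distinct shortest paths.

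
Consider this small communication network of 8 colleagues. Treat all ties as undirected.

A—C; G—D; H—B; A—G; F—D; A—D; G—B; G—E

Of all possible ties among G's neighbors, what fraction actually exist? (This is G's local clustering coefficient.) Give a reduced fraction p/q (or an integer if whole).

1/6

G's neighbors: A, B, D, and E (k = 4).
Possible neighbor pairs: C(4,2) = 6. Edges among them: A–D → e = 1.
Clustering(G) = 1/6.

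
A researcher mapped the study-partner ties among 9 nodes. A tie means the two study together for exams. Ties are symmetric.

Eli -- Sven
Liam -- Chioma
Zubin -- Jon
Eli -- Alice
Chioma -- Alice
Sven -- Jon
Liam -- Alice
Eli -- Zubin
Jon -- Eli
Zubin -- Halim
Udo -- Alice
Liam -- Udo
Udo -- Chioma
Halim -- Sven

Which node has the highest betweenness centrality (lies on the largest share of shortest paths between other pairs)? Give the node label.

Unnormalized betweenness of each node: Alice:15, Chioma:0, Eli:49/3, Halim:1/3, Jon:1/3, Liam:0, Sven:3, Udo:0, Zubin:3.
Eli has the largest value, 49/3, making it the main broker — the node through which the most shortest paths run.

Eli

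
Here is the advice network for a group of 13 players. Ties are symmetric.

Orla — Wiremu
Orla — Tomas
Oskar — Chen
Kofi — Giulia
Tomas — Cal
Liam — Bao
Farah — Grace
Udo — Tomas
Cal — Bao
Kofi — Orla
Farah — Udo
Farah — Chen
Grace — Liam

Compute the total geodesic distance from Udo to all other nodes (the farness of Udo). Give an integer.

Distances from Udo: Bao:3, Cal:2, Chen:2, Farah:1, Giulia:4, Grace:2, Kofi:3, Liam:3, Orla:2, Oskar:3, Tomas:1, Wiremu:3.
Sum = 3 + 2 + 2 + 1 + 4 + 2 + 3 + 3 + 2 + 3 + 1 + 3 = 29.

29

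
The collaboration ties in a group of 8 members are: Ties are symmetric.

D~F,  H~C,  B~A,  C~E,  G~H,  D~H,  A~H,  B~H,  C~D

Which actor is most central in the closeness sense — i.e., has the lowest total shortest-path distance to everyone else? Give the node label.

Farness (sum of distances to all others) for each node — A:14, B:14, C:11, D:11, E:17, F:17, G:15, H:9.
The smallest farness is 9, for H, so H has the highest closeness.

H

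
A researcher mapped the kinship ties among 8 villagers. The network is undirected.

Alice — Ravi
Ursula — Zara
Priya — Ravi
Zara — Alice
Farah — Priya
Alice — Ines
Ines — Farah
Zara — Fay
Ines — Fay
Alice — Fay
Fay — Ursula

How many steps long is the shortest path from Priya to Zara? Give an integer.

3

One shortest route is Priya – Ravi – Alice – Zara, which uses 3 edges, and at distance 2 from Priya we only reach {Alice, Ines}, which does not include Zara. So d(Priya,Zara) = 3.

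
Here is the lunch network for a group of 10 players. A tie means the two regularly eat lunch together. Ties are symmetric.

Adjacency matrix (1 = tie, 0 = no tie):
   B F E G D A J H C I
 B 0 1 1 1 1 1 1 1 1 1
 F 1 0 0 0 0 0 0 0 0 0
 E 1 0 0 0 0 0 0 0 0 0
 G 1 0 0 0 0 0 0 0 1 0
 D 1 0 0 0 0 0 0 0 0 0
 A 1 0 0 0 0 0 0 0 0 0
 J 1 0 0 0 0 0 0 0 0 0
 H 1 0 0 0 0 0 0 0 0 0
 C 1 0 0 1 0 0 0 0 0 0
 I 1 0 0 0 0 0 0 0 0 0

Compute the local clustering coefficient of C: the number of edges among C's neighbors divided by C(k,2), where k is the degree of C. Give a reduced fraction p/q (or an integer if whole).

C's neighbors: B and G (k = 2).
Possible neighbor pairs: C(2,2) = 1. Edges among them: B–G → e = 1.
Clustering(C) = 1/1.

1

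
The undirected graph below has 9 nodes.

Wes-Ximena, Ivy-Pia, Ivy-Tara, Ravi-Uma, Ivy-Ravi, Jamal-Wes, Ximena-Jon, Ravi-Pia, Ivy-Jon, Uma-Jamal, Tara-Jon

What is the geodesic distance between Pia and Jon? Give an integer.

One shortest route is Pia – Ivy – Jon, which uses 2 edges, and Pia and Jon are not directly tied, so nothing shorter exists. So d(Pia,Jon) = 2.

2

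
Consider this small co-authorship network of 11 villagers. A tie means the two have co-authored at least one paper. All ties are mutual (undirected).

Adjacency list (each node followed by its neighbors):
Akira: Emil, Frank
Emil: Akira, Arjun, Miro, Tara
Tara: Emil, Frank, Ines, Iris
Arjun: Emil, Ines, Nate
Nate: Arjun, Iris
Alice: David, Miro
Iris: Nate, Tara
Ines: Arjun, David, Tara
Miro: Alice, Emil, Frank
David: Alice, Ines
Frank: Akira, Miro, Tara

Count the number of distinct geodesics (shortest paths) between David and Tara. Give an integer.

1

The shortest distance is 2, and the only length-2 path is David–Ines–Tara. So there is exactly 1 shortest path.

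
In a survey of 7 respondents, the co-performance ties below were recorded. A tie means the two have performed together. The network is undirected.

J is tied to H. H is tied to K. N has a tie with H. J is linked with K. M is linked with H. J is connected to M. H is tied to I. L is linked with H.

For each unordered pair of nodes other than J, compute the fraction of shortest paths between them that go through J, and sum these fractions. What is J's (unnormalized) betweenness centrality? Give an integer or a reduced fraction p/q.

Pairs whose geodesics pass through J — K–M: 1/2.
All other pairs contribute 0.
Summing the contributions gives betweenness(J) = 1/2.

1/2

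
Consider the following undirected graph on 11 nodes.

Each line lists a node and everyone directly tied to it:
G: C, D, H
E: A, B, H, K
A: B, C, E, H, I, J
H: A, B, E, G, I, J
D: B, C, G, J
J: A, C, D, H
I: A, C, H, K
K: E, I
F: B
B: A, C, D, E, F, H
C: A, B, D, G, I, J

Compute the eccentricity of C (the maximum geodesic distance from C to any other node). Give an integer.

Distances from C: A:1, B:1, D:1, E:2, F:2, G:1, H:2, I:1, J:1, K:2.
The largest is 2 (to H, E, F, and K), so the eccentricity of C is 2.

2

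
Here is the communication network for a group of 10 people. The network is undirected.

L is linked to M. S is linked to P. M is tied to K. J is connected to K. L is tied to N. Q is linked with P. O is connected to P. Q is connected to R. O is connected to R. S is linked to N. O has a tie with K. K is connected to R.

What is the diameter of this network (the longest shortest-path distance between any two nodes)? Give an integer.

4

Eccentricity of each node (its greatest distance to any other): J:4, K:3, L:4, M:3, N:4, O:3, P:3, Q:4, R:4, S:4.
The maximum eccentricity is 4, realized for instance by the pair N–R via N – L – M – K – R. So the diameter is 4.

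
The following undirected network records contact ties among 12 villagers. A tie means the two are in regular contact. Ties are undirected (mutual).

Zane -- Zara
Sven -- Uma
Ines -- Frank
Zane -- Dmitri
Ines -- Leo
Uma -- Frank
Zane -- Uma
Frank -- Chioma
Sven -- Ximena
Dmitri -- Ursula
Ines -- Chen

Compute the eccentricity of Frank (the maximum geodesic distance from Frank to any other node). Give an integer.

Distances from Frank: Chen:2, Chioma:1, Dmitri:3, Ines:1, Leo:2, Sven:2, Uma:1, Ursula:4, Ximena:3, Zane:2, Zara:3.
The largest is 4 (to Ursula), so the eccentricity of Frank is 4.

4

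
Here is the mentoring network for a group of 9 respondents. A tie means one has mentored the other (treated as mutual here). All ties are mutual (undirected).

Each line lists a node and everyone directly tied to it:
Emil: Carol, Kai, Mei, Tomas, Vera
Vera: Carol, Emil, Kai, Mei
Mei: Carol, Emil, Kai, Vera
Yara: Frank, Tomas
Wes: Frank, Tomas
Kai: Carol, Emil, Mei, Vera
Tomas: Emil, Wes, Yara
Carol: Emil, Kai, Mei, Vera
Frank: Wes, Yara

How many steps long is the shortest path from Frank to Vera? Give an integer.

One shortest route is Frank – Yara – Tomas – Emil – Vera, which uses 4 edges, and at distance 3 from Frank we only reach {Emil}, which does not include Vera. So d(Frank,Vera) = 4.

4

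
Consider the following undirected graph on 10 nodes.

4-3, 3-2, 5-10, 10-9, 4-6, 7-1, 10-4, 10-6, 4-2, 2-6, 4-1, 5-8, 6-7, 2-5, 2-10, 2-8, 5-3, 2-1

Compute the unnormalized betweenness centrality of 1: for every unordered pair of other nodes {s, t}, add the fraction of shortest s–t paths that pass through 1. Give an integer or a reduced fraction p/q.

Pairs whose geodesics pass through 1 — 8–7: 1/2; 4–7: 1/2; 2–7: 1/2; 3–7: 2/4; 7–5: 1/3.
All other pairs contribute 0.
Summing the contributions gives betweenness(1) = 7/3.

7/3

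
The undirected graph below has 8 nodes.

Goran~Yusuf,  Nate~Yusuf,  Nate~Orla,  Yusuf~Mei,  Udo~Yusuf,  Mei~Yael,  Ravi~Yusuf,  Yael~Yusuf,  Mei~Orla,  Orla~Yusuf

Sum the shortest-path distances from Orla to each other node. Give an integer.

Distances from Orla: Goran:2, Mei:1, Nate:1, Ravi:2, Udo:2, Yael:2, Yusuf:1.
Sum = 2 + 1 + 1 + 2 + 2 + 2 + 1 = 11.

11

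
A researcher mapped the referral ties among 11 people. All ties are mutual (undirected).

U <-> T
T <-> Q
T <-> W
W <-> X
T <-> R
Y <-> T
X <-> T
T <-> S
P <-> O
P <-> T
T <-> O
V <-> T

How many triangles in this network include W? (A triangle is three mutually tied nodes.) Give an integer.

1

W's neighbors: T and X.
Neighbor pairs that are themselves tied: W–T–X. Each forms one triangle with W, for 1 in total.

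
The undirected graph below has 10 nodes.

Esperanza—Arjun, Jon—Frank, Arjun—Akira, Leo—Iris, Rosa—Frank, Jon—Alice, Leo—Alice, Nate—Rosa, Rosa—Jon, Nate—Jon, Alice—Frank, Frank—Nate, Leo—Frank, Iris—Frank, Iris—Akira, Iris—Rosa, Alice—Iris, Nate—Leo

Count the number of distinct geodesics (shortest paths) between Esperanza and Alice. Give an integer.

The shortest distance is 4, and the only length-4 path is Esperanza–Arjun–Akira–Iris–Alice. So there is exactly 1 shortest path.

1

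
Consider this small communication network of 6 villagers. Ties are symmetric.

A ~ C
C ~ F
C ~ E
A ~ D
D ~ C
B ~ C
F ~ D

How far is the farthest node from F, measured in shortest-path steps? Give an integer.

Distances from F: A:2, B:2, C:1, D:1, E:2.
The largest is 2 (to A, E, and B), so the eccentricity of F is 2.

2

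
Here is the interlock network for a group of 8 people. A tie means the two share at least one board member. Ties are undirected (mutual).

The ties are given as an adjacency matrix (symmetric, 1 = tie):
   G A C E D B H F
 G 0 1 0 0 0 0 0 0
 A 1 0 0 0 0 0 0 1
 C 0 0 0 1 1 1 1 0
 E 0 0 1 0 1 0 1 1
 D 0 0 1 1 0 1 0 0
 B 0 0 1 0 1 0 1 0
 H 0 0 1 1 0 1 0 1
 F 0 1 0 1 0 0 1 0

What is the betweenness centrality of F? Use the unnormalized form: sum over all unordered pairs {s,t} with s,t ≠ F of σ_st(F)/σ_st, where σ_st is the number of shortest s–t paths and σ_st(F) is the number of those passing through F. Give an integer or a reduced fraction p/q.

Pairs whose geodesics pass through F — G–C: 2/2; G–E: 1; G–D: 1; G–B: 1; G–H: 1; A–C: 2/2; A–E: 1; A–D: 1; A–B: 1; A–H: 1.
All other pairs contribute 0.
Summing the contributions gives betweenness(F) = 10.

10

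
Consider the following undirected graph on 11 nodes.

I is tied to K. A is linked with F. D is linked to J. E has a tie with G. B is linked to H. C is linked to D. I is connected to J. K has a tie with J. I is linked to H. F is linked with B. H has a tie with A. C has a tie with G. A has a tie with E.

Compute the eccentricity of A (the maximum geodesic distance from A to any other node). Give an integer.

4

Distances from A: B:2, C:3, D:4, E:1, F:1, G:2, H:1, I:2, J:3, K:3.
The largest is 4 (to D), so the eccentricity of A is 4.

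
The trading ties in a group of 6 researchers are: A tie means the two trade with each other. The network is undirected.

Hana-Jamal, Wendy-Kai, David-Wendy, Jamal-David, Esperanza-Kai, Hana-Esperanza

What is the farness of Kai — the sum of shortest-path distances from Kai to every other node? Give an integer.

9

Distances from Kai: David:2, Esperanza:1, Hana:2, Jamal:3, Wendy:1.
Sum = 2 + 1 + 2 + 3 + 1 = 9.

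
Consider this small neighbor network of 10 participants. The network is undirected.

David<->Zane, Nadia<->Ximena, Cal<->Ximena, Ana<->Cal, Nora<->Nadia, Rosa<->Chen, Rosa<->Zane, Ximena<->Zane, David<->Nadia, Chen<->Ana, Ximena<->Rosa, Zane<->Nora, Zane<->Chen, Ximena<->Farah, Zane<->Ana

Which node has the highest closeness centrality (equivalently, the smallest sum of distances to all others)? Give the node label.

Farness (sum of distances to all others) for each node — Ana:17, Cal:18, Chen:17, David:18, Farah:21, Nadia:17, Nora:18, Rosa:15, Ximena:13, Zane:12.
The smallest farness is 12, for Zane, so Zane has the highest closeness.

Zane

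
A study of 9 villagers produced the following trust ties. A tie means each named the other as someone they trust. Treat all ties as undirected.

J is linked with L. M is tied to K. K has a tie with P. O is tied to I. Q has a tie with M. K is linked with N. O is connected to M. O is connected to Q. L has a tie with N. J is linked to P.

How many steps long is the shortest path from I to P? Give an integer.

One shortest route is I – O – M – K – P, which uses 4 edges, and at distance 3 from I we only reach {K}, which does not include P. So d(I,P) = 4.

4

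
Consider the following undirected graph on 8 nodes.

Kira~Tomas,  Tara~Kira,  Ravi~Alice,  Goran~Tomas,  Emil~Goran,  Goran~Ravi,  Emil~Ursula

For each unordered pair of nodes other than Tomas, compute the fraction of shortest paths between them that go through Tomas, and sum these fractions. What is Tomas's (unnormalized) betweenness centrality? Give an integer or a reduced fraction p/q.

Pairs whose geodesics pass through Tomas — Goran–Kira: 1; Goran–Tara: 1; Alice–Kira: 1; Alice–Tara: 1; Emil–Kira: 1; Emil–Tara: 1; Kira–Ursula: 1; Kira–Ravi: 1; Tara–Ursula: 1; Tara–Ravi: 1.
All other pairs contribute 0.
Summing the contributions gives betweenness(Tomas) = 10.

10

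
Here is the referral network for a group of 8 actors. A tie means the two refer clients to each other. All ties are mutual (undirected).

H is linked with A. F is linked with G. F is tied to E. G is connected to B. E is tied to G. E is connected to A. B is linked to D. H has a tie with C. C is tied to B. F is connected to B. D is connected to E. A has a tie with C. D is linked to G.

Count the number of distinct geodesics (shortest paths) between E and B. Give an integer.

3

The shortest distance is 2. The length-2 paths are: E–F–B; E–D–B; E–G–B.
That gives 3 distinct shortest paths.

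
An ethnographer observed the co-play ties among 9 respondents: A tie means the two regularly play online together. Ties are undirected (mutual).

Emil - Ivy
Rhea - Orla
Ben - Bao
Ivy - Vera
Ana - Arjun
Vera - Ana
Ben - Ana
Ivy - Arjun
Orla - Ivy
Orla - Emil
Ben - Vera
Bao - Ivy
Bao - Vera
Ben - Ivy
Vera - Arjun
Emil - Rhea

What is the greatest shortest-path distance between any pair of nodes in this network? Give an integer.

4

Eccentricity of each node (its greatest distance to any other): Ana:4, Arjun:3, Bao:3, Ben:3, Emil:3, Ivy:2, Orla:3, Rhea:4, Vera:3.
The maximum eccentricity is 4, realized for instance by the pair Ana–Rhea via Ana – Ben – Ivy – Emil – Rhea. So the diameter is 4.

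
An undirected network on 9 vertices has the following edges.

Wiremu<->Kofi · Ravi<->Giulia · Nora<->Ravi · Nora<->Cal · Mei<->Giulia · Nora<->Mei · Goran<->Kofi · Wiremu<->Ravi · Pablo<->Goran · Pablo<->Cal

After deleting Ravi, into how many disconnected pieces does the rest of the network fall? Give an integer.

Ravi's neighbors (Giulia, Nora, and Wiremu) remain reachable from one another through other ties, so the rest of the network stays in one piece.

1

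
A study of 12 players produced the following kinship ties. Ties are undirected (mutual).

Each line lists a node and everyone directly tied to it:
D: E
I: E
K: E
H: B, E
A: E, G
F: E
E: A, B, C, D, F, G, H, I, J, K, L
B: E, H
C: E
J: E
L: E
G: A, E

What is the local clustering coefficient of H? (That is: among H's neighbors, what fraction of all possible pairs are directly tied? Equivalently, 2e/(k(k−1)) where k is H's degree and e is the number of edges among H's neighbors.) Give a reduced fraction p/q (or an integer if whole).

H's neighbors: B and E (k = 2).
Possible neighbor pairs: C(2,2) = 1. Edges among them: B–E → e = 1.
Clustering(H) = 1/1.

1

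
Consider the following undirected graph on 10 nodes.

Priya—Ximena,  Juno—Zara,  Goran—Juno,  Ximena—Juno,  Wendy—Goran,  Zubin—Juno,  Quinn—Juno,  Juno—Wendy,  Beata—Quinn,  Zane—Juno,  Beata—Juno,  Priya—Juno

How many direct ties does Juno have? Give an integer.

Juno is directly tied to Beata, Goran, Priya, Quinn, Wendy, Ximena, Zane, Zara, and Zubin. That is 9 neighbors, so the degree of Juno is 9.

9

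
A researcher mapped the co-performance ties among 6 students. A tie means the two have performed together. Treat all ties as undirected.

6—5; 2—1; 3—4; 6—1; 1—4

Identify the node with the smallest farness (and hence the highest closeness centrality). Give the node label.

1

Farness (sum of distances to all others) for each node — 1:7, 2:11, 3:13, 4:9, 5:13, 6:9.
The smallest farness is 7, for 1, so 1 has the highest closeness.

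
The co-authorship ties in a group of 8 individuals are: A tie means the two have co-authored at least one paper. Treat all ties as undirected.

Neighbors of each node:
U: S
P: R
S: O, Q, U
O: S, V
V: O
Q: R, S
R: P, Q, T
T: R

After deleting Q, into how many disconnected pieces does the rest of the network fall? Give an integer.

2

Without Q, the remaining ties split the others into: {O, S, U, V}; {P, R, T}.
That's 2 separate components.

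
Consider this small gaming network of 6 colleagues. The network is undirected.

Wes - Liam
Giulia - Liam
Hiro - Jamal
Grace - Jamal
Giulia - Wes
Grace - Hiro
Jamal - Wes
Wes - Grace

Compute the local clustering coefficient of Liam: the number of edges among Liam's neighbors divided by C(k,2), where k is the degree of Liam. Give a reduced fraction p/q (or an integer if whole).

Liam's neighbors: Giulia and Wes (k = 2).
Possible neighbor pairs: C(2,2) = 1. Edges among them: Giulia–Wes → e = 1.
Clustering(Liam) = 1/1.

1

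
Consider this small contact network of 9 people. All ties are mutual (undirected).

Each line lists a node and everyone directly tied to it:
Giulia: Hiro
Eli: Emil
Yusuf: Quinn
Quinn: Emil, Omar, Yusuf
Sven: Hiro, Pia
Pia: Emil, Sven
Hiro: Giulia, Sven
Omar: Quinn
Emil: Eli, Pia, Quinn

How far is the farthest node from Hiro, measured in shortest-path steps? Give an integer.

5

Distances from Hiro: Eli:4, Emil:3, Giulia:1, Omar:5, Pia:2, Quinn:4, Sven:1, Yusuf:5.
The largest is 5 (to Yusuf and Omar), so the eccentricity of Hiro is 5.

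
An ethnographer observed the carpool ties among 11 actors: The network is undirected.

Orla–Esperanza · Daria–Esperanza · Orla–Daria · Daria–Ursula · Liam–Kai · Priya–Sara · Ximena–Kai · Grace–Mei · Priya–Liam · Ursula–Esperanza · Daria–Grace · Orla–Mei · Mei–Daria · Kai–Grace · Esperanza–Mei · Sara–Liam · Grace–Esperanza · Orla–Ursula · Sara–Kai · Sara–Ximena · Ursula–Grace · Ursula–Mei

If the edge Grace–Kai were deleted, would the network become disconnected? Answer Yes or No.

Yes

Without the Grace–Kai edge there is no alternate route between Grace and Kai, so the network disconnects. It is a bridge.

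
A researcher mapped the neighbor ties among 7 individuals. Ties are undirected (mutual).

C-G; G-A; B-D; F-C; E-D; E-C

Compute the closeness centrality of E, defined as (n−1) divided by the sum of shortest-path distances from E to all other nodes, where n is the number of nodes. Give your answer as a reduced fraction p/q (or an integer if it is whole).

Distances from E: A:3, B:2, C:1, D:1, F:2, G:2. Sum = 11.
n = 7, so closeness = 6/11.

6/11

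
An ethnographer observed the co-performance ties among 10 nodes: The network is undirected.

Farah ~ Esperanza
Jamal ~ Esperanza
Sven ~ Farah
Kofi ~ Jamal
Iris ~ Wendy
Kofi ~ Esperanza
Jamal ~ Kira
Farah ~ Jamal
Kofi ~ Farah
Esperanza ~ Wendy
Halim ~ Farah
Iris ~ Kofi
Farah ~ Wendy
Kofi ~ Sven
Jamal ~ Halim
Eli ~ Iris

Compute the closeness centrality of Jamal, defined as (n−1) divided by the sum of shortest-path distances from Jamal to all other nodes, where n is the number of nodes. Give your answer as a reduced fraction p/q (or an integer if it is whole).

Distances from Jamal: Eli:3, Esperanza:1, Farah:1, Halim:1, Iris:2, Kira:1, Kofi:1, Sven:2, Wendy:2. Sum = 14.
n = 10, so closeness = 9/14.

9/14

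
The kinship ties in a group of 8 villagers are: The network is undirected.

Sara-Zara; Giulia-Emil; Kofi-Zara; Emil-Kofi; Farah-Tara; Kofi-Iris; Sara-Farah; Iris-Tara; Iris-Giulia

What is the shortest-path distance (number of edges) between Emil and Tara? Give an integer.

3

One shortest route is Emil – Kofi – Iris – Tara, which uses 3 edges, and at distance 2 from Emil we only reach {Iris, Zara}, which does not include Tara. So d(Emil,Tara) = 3.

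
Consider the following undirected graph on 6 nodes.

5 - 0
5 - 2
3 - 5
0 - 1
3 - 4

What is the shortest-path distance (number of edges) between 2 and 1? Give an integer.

One shortest route is 2 – 5 – 0 – 1, which uses 3 edges, and at distance 2 from 2 we only reach {0, 3}, which does not include 1. So d(2,1) = 3.

3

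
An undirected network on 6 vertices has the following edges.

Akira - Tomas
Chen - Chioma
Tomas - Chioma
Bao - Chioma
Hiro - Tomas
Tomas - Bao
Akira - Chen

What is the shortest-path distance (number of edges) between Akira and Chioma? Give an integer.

2

One shortest route is Akira – Tomas – Chioma, which uses 2 edges, and Akira and Chioma are not directly tied, so nothing shorter exists. So d(Akira,Chioma) = 2.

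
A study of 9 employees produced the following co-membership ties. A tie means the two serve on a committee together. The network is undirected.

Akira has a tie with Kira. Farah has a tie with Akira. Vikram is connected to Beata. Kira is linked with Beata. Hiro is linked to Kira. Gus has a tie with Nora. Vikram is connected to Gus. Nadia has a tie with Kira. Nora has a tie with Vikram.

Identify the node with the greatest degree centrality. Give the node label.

Degrees — Akira:2, Beata:2, Farah:1, Gus:2, Hiro:1, Kira:4, Nadia:1, Nora:2, Vikram:3.
The maximum is 4, attained only by Kira.

Kira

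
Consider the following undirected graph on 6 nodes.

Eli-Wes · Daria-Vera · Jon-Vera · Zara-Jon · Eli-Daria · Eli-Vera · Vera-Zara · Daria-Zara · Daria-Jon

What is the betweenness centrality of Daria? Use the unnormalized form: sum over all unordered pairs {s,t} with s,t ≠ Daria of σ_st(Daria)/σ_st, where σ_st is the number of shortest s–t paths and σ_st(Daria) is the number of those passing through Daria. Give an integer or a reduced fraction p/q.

2

Pairs whose geodesics pass through Daria — Jon–Wes: 1/2; Jon–Eli: 1/2; Zara–Wes: 1/2; Zara–Eli: 1/2.
All other pairs contribute 0.
Summing the contributions gives betweenness(Daria) = 2.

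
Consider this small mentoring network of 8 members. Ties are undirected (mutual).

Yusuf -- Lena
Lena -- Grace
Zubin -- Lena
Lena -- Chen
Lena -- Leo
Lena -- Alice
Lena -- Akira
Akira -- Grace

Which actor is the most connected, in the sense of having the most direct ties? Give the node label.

Lena

Degrees — Akira:2, Alice:1, Chen:1, Grace:2, Lena:7, Leo:1, Yusuf:1, Zubin:1.
The maximum is 7, attained only by Lena.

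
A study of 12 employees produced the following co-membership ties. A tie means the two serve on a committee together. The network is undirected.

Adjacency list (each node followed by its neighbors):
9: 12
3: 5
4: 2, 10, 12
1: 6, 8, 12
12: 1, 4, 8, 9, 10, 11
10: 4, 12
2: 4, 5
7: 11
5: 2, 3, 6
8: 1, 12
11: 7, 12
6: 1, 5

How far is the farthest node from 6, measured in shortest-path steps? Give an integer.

Distances from 6: 1:1, 2:2, 3:2, 4:3, 5:1, 7:4, 8:2, 9:3, 10:3, 11:3, 12:2.
The largest is 4 (to 7), so the eccentricity of 6 is 4.

4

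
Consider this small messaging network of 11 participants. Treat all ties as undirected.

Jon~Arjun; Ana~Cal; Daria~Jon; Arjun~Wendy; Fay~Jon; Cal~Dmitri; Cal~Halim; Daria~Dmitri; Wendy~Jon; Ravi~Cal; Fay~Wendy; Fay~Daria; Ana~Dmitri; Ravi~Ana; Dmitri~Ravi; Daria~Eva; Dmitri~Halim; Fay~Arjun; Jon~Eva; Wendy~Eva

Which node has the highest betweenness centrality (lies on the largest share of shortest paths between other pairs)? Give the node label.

Daria

Unnormalized betweenness of each node: Ana:0, Arjun:0, Cal:1, Daria:76/3, Dmitri:25, Eva:2, Fay:5, Halim:0, Jon:35/6, Ravi:0, Wendy:5/6.
Daria has the largest value, 76/3, making it the main broker — the node through which the most shortest paths run.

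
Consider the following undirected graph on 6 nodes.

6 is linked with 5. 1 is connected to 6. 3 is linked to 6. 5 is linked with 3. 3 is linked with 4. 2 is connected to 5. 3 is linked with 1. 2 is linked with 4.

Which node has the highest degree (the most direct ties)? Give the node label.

3

Degrees — 1:2, 2:2, 3:4, 4:2, 5:3, 6:3.
The maximum is 4, attained only by 3.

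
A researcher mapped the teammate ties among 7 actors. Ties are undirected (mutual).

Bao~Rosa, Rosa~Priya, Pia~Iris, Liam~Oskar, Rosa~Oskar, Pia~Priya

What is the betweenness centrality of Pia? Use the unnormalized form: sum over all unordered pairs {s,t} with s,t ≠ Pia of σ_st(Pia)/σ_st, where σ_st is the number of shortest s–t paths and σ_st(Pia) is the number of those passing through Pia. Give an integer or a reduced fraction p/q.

Pairs whose geodesics pass through Pia — Iris–Liam: 1; Iris–Rosa: 1; Iris–Priya: 1; Iris–Bao: 1; Iris–Oskar: 1.
All other pairs contribute 0.
Summing the contributions gives betweenness(Pia) = 5.

5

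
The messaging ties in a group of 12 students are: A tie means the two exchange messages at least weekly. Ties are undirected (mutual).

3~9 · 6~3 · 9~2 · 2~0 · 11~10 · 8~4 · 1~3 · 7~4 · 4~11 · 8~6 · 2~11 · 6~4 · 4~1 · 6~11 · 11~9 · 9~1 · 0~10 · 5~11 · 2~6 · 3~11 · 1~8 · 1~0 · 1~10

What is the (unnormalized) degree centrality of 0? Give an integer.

0 is directly tied to 1, 2, and 10. That is 3 neighbors, so the degree of 0 is 3.

3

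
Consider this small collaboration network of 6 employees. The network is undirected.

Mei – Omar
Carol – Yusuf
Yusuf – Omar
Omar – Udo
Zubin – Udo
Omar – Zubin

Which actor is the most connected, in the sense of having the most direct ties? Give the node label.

Omar

Degrees — Carol:1, Mei:1, Omar:4, Udo:2, Yusuf:2, Zubin:2.
The maximum is 4, attained only by Omar.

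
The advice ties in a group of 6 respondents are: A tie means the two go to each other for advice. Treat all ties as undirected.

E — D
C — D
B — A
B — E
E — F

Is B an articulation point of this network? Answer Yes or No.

Removing B leaves {C, D, E, and F} with no path to {A}, so the network splits into 2 components. B is a cut vertex.

Yes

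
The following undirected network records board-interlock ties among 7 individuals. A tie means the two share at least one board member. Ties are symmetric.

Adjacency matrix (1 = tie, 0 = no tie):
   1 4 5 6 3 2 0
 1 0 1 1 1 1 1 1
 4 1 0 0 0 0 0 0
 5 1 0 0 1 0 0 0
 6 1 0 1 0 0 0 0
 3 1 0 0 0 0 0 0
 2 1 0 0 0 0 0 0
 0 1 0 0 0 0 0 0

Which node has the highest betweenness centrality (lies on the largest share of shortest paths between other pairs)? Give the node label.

Unnormalized betweenness of each node: 0:0, 1:14, 2:0, 3:0, 4:0, 5:0, 6:0.
1 has the largest value, 14, making it the main broker — the node through which the most shortest paths run.

1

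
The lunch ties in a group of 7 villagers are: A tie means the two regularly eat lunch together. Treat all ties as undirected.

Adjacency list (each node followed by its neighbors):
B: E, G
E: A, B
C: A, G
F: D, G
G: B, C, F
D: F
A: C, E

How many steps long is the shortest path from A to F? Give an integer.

3

One shortest route is A – C – G – F, which uses 3 edges, and at distance 2 from A we only reach {B, G}, which does not include F. So d(A,F) = 3.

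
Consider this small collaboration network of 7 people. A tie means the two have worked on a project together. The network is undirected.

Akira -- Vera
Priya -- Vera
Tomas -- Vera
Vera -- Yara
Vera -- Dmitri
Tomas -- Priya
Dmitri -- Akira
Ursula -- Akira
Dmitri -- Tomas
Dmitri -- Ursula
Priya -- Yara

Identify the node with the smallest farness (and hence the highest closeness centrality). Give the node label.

Vera

Farness (sum of distances to all others) for each node — Akira:9, Dmitri:8, Priya:10, Tomas:9, Ursula:12, Vera:7, Yara:11.
The smallest farness is 7, for Vera, so Vera has the highest closeness.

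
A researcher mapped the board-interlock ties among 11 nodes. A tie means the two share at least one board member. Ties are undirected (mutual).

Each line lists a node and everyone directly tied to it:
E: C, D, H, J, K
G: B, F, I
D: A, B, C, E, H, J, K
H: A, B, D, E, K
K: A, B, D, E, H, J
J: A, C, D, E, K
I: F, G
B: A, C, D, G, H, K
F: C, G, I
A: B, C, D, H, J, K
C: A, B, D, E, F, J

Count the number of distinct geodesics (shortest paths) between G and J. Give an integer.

The shortest distance is 3. The length-3 paths are: G–B–K–J; G–B–D–J; G–B–A–J; G–B–C–J; G–F–C–J.
That gives 5 distinct shortest paths.

5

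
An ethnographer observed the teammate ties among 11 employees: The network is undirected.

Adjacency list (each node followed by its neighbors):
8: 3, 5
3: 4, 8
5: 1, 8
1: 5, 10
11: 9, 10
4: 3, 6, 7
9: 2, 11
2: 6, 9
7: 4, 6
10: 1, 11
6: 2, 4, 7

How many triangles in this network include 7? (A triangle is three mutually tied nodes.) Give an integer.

1

7's neighbors: 4 and 6.
Neighbor pairs that are themselves tied: 7–4–6. Each forms one triangle with 7, for 1 in total.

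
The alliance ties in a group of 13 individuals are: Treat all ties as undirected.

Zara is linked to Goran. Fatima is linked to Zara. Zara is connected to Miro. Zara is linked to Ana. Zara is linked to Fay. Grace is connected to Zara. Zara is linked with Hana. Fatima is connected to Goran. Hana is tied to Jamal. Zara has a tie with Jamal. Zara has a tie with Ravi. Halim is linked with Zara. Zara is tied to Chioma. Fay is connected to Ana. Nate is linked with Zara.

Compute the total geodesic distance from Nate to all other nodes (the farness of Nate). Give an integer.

23

Distances from Nate: Ana:2, Chioma:2, Fatima:2, Fay:2, Goran:2, Grace:2, Halim:2, Hana:2, Jamal:2, Miro:2, Ravi:2, Zara:1.
Sum = 2 + 2 + 2 + 2 + 2 + 2 + 2 + 2 + 2 + 2 + 2 + 1 = 23.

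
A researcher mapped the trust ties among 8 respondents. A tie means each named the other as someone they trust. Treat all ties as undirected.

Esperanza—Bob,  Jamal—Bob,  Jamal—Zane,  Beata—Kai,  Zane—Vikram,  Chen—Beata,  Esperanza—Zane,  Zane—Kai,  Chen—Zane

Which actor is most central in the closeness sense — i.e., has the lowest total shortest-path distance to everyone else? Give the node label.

Zane

Farness (sum of distances to all others) for each node — Beata:17, Bob:17, Chen:13, Esperanza:13, Jamal:13, Kai:13, Vikram:15, Zane:9.
The smallest farness is 9, for Zane, so Zane has the highest closeness.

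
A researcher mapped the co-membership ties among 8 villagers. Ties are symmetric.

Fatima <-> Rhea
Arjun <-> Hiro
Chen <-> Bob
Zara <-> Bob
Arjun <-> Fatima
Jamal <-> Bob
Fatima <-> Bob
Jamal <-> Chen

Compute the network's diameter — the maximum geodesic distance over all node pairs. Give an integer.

Eccentricity of each node (its greatest distance to any other): Arjun:3, Bob:3, Chen:4, Fatima:2, Hiro:4, Jamal:4, Rhea:3, Zara:4.
The maximum eccentricity is 4, realized for instance by the pair Zara–Hiro via Zara – Bob – Fatima – Arjun – Hiro. So the diameter is 4.

4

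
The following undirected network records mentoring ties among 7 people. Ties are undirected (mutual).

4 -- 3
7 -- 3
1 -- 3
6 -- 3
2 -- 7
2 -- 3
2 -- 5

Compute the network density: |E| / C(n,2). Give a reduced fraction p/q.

There are 7 edges and 7 nodes, so the maximum possible is C(7,2) = 21.
Density = 7/21 = 1/3.

1/3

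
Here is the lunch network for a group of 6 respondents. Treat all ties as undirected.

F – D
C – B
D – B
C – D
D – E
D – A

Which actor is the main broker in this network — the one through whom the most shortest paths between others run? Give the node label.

Unnormalized betweenness of each node: A:0, B:0, C:0, D:9, E:0, F:0.
D has the largest value, 9, making it the main broker — the node through which the most shortest paths run.

D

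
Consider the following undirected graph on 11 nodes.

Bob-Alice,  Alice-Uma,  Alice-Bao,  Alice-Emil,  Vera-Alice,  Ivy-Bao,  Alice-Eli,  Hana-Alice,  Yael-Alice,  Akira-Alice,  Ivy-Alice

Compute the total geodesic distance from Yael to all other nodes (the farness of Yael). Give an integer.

19

Distances from Yael: Akira:2, Alice:1, Bao:2, Bob:2, Eli:2, Emil:2, Hana:2, Ivy:2, Uma:2, Vera:2.
Sum = 2 + 1 + 2 + 2 + 2 + 2 + 2 + 2 + 2 + 2 = 19.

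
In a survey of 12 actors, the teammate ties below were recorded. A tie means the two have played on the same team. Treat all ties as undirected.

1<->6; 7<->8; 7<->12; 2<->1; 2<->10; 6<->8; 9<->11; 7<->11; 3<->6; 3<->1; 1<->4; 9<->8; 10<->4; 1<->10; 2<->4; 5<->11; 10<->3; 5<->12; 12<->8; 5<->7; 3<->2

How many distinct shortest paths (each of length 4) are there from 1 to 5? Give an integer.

The shortest distance is 4. The length-4 paths are: 1–6–8–7–5; 1–6–8–12–5.
That gives 2 distinct shortest paths.

2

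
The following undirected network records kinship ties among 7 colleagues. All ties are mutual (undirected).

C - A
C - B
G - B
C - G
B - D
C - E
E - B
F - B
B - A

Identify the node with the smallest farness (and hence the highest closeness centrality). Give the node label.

B

Farness (sum of distances to all others) for each node — A:10, B:6, C:8, D:11, E:10, F:11, G:10.
The smallest farness is 6, for B, so B has the highest closeness.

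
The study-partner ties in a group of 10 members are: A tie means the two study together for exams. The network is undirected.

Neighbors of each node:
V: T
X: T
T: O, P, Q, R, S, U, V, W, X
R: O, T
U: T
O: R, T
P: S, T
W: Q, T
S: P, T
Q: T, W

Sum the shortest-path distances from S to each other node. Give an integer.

16

Distances from S: O:2, P:1, Q:2, R:2, T:1, U:2, V:2, W:2, X:2.
Sum = 2 + 1 + 2 + 2 + 1 + 2 + 2 + 2 + 2 = 16.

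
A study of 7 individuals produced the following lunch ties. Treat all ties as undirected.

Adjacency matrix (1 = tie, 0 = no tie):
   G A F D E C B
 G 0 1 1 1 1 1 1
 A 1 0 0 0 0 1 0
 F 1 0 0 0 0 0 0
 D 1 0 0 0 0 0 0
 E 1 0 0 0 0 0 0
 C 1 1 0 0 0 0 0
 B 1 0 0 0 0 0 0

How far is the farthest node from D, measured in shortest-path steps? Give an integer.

2

Distances from D: A:2, B:2, C:2, E:2, F:2, G:1.
The largest is 2 (to A, F, E, C, and B), so the eccentricity of D is 2.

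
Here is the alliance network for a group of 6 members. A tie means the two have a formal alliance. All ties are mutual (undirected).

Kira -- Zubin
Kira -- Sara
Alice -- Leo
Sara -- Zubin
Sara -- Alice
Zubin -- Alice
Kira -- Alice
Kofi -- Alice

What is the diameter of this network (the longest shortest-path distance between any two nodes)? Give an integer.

Eccentricity of each node (its greatest distance to any other): Alice:1, Kira:2, Kofi:2, Leo:2, Sara:2, Zubin:2.
The maximum eccentricity is 2, realized for instance by the pair Zubin–Leo via Zubin – Alice – Leo. So the diameter is 2.

2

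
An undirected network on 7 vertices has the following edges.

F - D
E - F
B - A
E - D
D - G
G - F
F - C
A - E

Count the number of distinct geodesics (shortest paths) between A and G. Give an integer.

2

The shortest distance is 3. The length-3 paths are: A–E–F–G; A–E–D–G.
That gives 2 distinct shortest paths.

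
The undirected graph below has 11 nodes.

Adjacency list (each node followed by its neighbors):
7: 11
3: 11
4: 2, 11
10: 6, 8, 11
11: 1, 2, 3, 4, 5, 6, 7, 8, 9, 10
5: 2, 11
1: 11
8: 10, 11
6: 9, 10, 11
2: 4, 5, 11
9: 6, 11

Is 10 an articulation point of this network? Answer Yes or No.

Even without 10, every remaining node can still reach every other (the residual graph is connected), so 10 is not a cut vertex.

No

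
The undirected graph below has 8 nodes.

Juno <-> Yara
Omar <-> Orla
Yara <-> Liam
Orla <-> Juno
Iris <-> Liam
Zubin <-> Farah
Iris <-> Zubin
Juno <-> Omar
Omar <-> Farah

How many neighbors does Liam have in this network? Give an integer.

2

Liam is directly tied to Iris and Yara. That is 2 neighbors, so the degree of Liam is 2.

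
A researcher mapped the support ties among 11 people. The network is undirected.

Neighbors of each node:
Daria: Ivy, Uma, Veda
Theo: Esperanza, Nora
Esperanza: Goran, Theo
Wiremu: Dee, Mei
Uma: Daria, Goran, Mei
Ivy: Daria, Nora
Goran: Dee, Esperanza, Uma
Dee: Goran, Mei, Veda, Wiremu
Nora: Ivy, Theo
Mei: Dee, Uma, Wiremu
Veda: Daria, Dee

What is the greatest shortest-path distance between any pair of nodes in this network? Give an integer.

5

Eccentricity of each node (its greatest distance to any other): Daria:3, Dee:4, Esperanza:3, Goran:3, Ivy:4, Mei:4, Nora:5, Theo:4, Uma:3, Veda:4, Wiremu:5.
The maximum eccentricity is 5, realized for instance by the pair Nora–Wiremu via Nora – Ivy – Daria – Uma – Mei – Wiremu. So the diameter is 5.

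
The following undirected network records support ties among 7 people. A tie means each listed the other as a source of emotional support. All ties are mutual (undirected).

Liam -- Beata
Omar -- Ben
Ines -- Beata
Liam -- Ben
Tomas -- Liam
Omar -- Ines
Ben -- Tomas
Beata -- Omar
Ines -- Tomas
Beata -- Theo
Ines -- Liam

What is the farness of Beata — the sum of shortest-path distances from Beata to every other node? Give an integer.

8

Distances from Beata: Ben:2, Ines:1, Liam:1, Omar:1, Theo:1, Tomas:2.
Sum = 2 + 1 + 1 + 1 + 1 + 2 = 8.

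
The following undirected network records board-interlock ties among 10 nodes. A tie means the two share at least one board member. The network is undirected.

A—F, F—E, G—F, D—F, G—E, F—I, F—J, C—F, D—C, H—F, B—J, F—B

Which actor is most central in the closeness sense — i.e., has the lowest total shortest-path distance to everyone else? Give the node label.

Farness (sum of distances to all others) for each node — A:17, B:16, C:16, D:16, E:16, F:9, G:16, H:17, I:17, J:16.
The smallest farness is 9, for F, so F has the highest closeness.

F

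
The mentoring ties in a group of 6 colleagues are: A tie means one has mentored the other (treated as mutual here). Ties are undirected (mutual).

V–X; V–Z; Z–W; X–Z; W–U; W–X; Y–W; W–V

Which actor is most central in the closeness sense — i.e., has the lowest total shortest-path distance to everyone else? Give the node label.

W

Farness (sum of distances to all others) for each node — U:9, V:7, W:5, X:7, Y:9, Z:7.
The smallest farness is 5, for W, so W has the highest closeness.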